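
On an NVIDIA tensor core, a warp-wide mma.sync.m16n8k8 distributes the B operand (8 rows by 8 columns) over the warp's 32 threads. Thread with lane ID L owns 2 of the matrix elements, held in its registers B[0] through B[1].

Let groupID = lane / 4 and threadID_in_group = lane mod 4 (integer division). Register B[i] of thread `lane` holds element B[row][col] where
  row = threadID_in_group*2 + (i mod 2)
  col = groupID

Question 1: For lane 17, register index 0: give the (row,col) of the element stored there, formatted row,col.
2,4

17: grp=4,tig=1
[0] (1*2+0,4) = (2,4)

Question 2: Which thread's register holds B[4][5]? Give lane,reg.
22,0

c: 5->gid=5  r: 4->tid=2,i&1=0
L=5*4+2=22  i=0=0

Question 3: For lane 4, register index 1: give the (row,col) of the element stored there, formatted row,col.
1,1

L=4->gid=4>>2=1, tid=4&3=0
[1]->row 0·2+1=1  col gid=1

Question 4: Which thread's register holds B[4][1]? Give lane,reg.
c=1→G=1  r=4→T=2,p=0
L=1*4+2=6  i=0=0

6,0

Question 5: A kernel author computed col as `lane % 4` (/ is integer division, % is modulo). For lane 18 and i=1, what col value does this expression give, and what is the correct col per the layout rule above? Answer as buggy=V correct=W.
`lane % 4`[18,1]⇒2
18: gr=4,th=2
[1] (2*2+1,4) = (5,4)
col: 2 vs 4

buggy=2 correct=4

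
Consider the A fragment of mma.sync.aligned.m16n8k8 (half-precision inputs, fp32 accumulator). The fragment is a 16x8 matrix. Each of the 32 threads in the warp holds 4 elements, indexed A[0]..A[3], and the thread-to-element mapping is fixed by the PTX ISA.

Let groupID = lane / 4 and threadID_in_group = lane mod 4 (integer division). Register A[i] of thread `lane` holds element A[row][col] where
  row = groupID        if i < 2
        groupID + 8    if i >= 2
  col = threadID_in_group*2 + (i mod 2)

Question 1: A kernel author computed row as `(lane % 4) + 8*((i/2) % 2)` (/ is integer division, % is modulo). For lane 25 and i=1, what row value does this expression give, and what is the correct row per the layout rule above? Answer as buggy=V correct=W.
buggy=1 correct=6

`(lane % 4) + 8*((i/2) % 2)`[25,1]⇒1
lane 25: gr=6 (25/4), th=1 (25%4)
i=1: r=6+0=6, c=1*2+1=3
row: 1 vs 6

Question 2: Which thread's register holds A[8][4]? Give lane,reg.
r=8→G=0,rhi=1  c=4→T=2,p=0
L=0*4+2=2  i=1*2+0=2

2,2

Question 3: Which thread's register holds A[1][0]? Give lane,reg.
4,0

r=1⇒gr=1,Rb=0  c=0⇒th=0,odd=0
L=1*4+0=4  i=0*2+0=0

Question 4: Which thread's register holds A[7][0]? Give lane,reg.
28,0

r=7→G=7,rhi=0  c=0→T=0,p=0
L=7*4+0=28  i=0*2+0=0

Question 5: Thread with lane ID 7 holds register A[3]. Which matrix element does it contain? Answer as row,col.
9,7

lane 7⇒7/4=1, 7 mod 4=3
i=3  r:1+8⇒9  c:2·3+1⇒7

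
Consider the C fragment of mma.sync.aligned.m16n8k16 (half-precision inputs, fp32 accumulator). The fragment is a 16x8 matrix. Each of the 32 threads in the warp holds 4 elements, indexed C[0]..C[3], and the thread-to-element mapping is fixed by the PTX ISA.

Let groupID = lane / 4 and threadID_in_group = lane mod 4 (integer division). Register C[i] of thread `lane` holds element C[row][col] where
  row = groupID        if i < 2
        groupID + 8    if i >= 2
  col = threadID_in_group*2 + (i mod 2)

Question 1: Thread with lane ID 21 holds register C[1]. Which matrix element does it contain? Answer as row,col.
21: gr=5,th=1
[1] (5+0,1*2+1) = (5,3)

5,3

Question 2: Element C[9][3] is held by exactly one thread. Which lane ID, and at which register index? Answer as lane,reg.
5,3

r=9⇒gr=1,Rb=1  c=3⇒th=1,odd=1
L=1*4+1=5  i=1*2+1=3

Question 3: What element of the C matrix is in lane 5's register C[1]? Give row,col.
lane 5→5/4=1, 5 mod 4=1
i=1  r:1+0→1  c:2·1+1→3

1,3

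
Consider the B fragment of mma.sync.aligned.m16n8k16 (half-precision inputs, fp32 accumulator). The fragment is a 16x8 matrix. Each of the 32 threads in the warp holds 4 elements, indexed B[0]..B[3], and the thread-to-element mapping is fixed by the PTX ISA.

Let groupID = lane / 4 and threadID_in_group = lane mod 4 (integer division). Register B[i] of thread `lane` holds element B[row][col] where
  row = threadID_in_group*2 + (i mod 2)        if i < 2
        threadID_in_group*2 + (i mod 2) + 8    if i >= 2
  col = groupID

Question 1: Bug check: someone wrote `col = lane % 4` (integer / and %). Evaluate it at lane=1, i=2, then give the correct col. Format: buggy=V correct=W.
buggy=1 correct=0

`lane % 4`[1,2]→1
L=1→G=1>>2=0, T=1&3=1
[2]→row 1·2+0+8=10  col G=0
col: 1 vs 0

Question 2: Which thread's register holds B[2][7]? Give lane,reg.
c=7→G=7  r=2→rhi=0,T=1,p=0
L=7*4+1=29  i=0*2+0=0

29,0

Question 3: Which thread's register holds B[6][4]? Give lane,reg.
19,0

c=4→G=4  r=6→rhi=0,T=3,p=0
L=4*4+3=19  i=0*2+0=0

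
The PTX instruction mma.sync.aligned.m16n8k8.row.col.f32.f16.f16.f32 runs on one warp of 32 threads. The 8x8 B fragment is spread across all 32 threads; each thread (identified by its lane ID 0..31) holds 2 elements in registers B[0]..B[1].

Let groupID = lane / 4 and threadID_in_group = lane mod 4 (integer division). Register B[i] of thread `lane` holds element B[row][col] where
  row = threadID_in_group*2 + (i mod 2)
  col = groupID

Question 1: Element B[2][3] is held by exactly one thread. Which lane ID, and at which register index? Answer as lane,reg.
13,0

c=3→G=3  r=2→T=1,p=0
L=3*4+1=13  i=0=0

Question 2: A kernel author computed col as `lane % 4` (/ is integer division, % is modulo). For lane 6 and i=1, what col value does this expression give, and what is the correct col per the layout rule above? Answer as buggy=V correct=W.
buggy=2 correct=1

`lane % 4`[6,1]->2
lane 6: gid=1 (6/4), tid=2 (6%4)
i=1: r=2*2+1=5, c=gid=1
col: 2 vs 1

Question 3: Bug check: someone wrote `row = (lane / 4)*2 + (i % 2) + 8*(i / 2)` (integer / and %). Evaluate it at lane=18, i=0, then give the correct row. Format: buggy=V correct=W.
`(lane / 4)*2 + (i % 2) + 8*(i / 2)`[18,0]->8
18: gid=4,tid=2
[0] (2*2+0,4) = (4,4)
row: 8 vs 4

buggy=8 correct=4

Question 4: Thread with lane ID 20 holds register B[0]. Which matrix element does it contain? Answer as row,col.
lane 20→20/4=5, 20 mod 4=0
i=0  r:2·0+0→0  c:5

0,5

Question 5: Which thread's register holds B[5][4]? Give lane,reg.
18,1

c: 4->gid=4  r: 5->tid=2,i&1=1
L=4*4+2=18  i=1=1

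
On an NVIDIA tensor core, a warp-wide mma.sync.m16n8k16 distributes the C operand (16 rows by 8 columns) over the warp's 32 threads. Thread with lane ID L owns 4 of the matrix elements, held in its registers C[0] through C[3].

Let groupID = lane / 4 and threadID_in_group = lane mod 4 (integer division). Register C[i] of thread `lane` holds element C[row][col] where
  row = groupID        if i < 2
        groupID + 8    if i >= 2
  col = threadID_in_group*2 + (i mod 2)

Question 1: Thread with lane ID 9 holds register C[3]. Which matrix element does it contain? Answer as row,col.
10,3

lane 9⇒9/4=2, 9 mod 4=1
i=3  r:2+8⇒10  c:2·1+1⇒3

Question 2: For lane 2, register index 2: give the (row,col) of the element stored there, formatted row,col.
lane 2: G=0 (2/4), T=2 (2%4)
i=2: r=0+8=8, c=2*2+0=4

8,4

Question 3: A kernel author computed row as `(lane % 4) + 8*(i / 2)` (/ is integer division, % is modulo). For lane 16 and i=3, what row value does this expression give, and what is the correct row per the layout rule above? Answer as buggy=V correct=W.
`(lane % 4) + 8*(i / 2)`[16,3]⇒8
16: gr=4,th=0
[3] (4+8,0*2+1) = (12,1)
row: 8 vs 12

buggy=8 correct=12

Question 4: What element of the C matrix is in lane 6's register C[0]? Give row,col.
lane 6: G=1 (6/4), T=2 (6%4)
i=0: r=1+0=1, c=2*2+0=4

1,4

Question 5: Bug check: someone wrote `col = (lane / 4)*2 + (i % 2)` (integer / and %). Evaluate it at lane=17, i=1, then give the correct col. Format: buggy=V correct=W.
`(lane / 4)*2 + (i % 2)`[17,1]→9
L=17→G=17>>2=4, T=17&3=1
[1]→row 4+0=4  col 1·2+1=3
col: 9 vs 3

buggy=9 correct=3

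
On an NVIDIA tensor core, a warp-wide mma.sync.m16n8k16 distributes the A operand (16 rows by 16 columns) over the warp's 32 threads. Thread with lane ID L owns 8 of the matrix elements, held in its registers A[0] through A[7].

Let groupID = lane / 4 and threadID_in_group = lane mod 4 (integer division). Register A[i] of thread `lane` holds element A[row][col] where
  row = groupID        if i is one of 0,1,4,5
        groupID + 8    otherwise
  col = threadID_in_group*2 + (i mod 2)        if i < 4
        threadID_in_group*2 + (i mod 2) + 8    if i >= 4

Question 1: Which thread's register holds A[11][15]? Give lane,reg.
15,7

r: 11->gid=3,r8=1  c: 15->c8=1,tid=3,i&1=1
L=3*4+3=15  i=1*4+1*2+1=7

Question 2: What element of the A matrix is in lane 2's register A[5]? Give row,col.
0,13

lane 2: grp=0 (2/4), tig=2 (2%4)
i=5: r=0+0=0, c=2*2+1+8=13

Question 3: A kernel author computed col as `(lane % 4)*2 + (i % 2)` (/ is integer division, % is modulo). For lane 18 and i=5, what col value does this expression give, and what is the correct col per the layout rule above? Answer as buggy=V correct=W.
`(lane % 4)*2 + (i % 2)`[18,5]=>5
18: grp=4,tig=2
[5] (4+0,2*2+1+8) = (4,13)
col: 5 vs 13

buggy=5 correct=13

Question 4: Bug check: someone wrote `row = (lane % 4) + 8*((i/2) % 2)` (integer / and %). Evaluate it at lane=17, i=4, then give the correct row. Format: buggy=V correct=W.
buggy=1 correct=4

`(lane % 4) + 8*((i/2) % 2)`[17,4]->1
L=17->g=17>>2=4, t=17&3=1
[4]->row 4+0=4  col 1·2+0+8=10
row: 1 vs 4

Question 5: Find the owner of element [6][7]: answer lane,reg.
r=6→G=6,rhi=0  c=7→chi=0,T=3,p=1
L=6*4+3=27  i=0*4+0*2+1=1

27,1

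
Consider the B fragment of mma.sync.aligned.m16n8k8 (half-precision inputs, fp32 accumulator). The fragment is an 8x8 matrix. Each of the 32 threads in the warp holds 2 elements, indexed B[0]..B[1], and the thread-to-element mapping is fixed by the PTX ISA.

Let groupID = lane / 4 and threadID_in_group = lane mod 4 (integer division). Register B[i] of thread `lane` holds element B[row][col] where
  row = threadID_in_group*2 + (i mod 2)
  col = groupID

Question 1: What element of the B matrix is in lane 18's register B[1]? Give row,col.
5,4

lane 18: gid=4 (18/4), tid=2 (18%4)
i=1: r=2*2+1=5, c=gid=4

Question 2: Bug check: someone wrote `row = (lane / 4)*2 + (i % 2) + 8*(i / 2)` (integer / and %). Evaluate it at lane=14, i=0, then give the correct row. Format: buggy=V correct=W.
buggy=6 correct=4

`(lane / 4)*2 + (i % 2) + 8*(i / 2)`[14,0]⇒6
14: gr=3,th=2
[0] (2*2+0,3) = (4,3)
row: 6 vs 4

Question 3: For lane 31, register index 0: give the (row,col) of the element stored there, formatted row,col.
6,7

L=31→G=31>>2=7, T=31&3=3
[0]→row 3·2+0=6  col G=7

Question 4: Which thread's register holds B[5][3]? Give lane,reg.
c: 3->gid=3  r: 5->tid=2,i&1=1
L=3*4+2=14  i=1=1

14,1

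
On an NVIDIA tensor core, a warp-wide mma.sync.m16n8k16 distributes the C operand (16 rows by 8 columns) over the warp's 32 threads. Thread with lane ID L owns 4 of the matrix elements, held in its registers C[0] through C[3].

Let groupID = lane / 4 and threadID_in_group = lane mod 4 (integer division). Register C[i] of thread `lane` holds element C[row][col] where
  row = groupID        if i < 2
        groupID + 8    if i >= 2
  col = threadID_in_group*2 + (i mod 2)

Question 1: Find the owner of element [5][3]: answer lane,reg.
r=5->g=5,rb=0  c=3->t=1,b0=1
L=5*4+1=21  i=0*2+1=1

21,1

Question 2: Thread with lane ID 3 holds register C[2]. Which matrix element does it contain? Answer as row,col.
8,6

L=3->gid=3>>2=0, tid=3&3=3
[2]->row 0+8=8  col 3·2+0=6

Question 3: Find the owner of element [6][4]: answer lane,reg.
r=6⇒gr=6,Rb=0  c=4⇒th=2,odd=0
L=6*4+2=26  i=0*2+0=0

26,0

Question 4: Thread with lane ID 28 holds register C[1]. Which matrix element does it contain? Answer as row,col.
lane 28⇒28/4=7, 28 mod 4=0
i=1  r:7+0⇒7  c:2·0+1⇒1

7,1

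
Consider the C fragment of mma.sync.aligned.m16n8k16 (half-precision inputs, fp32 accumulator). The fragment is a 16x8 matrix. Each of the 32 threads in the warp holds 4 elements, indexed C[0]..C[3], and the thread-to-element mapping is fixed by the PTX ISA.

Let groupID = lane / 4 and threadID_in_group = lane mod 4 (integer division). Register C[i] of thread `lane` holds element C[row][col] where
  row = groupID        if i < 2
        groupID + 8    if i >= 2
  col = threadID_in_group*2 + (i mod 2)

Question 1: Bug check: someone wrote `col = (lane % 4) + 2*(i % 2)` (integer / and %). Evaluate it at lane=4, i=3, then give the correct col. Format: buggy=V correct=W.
`(lane % 4) + 2*(i % 2)`[4,3]=>2
lane 4=>4/4=1, 4 mod 4=0
i=3  r:1+8=>9  c:2·0+1=>1
col: 2 vs 1

buggy=2 correct=1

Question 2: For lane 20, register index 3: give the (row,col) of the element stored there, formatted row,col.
lane 20: G=5 (20/4), T=0 (20%4)
i=3: r=5+8=13, c=0*2+1=1

13,1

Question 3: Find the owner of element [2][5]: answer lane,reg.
10,1

r=2→G=2,rhi=0  c=5→T=2,p=1
L=2*4+2=10  i=0*2+1=1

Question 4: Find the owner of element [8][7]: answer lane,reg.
r=8⇒gr=0,Rb=1  c=7⇒th=3,odd=1
L=0*4+3=3  i=1*2+1=3

3,3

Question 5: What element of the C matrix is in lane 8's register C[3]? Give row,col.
10,1

lane 8⇒8/4=2, 8 mod 4=0
i=3  r:2+8⇒10  c:2·0+1⇒1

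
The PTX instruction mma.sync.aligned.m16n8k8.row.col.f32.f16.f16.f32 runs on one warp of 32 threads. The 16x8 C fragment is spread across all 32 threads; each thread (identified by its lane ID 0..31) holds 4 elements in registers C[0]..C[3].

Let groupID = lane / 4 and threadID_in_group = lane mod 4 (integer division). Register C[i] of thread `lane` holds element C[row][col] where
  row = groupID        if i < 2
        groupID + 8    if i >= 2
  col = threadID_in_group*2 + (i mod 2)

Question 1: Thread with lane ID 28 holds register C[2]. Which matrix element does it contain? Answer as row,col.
lane 28→28/4=7, 28 mod 4=0
i=2  r:7+8→15  c:2·0+0→0

15,0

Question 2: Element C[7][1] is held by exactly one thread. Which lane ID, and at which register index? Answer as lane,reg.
28,1

r=7⇒gr=7,Rb=0  c=1⇒th=0,odd=1
L=7*4+0=28  i=0*2+1=1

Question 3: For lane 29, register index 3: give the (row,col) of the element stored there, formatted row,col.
15,3

L=29=>grp=29>>2=7, tig=29&3=1
[3]=>row 7+8=15  col 1·2+1=3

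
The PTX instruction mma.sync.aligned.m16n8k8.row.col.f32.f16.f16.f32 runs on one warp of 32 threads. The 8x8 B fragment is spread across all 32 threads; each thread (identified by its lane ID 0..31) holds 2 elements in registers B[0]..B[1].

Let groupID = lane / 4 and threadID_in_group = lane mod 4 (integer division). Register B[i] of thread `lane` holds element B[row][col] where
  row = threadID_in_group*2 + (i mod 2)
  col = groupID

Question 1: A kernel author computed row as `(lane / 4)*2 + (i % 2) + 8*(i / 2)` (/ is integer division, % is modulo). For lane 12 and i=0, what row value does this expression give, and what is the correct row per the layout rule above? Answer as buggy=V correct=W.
buggy=6 correct=0

`(lane / 4)*2 + (i % 2) + 8*(i / 2)`[12,0]=>6
12: grp=3,tig=0
[0] (0*2+0,3) = (0,3)
row: 6 vs 0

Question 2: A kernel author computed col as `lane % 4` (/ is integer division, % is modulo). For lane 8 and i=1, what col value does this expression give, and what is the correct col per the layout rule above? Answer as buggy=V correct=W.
`lane % 4`[8,1]->0
L=8->g=8>>2=2, t=8&3=0
[1]->row 0·2+1=1  col g=2
col: 0 vs 2

buggy=0 correct=2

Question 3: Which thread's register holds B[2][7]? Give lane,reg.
c=7->g=7  r=2->t=1,b0=0
L=7*4+1=29  i=0=0

29,0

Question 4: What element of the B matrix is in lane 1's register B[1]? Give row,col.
1: g=0,t=1
[1] (1*2+1,0) = (3,0)

3,0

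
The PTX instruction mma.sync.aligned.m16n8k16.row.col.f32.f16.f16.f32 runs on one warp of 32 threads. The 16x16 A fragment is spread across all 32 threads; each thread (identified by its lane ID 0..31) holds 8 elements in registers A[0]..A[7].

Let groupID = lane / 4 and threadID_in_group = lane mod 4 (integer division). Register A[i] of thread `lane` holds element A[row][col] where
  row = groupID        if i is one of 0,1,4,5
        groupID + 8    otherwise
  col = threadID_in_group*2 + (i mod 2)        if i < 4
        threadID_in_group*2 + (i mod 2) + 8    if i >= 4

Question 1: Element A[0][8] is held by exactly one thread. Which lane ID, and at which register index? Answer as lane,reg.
0,4

r=0⇒gr=0,Rb=0  c=8⇒Cb=1,th=0,odd=0
L=0*4+0=0  i=1*4+0*2+0=4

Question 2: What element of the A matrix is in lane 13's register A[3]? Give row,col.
11,3

L=13->gid=13>>2=3, tid=13&3=1
[3]->row 3+8=11  col 1·2+1+0=3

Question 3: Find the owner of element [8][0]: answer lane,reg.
0,2

r:8=>grp=0,rB=1  c:0=>cB=0,tig=0,lo=0
L=0*4+0=0  i=0*4+1*2+0=2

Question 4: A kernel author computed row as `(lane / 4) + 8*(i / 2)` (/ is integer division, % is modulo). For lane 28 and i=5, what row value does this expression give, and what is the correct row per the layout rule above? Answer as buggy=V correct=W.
`(lane / 4) + 8*(i / 2)`[28,5]⇒23
L=28⇒gr=28>>2=7, th=28&3=0
[5]⇒row 7+0=7  col 0·2+1+8=9
row: 23 vs 7

buggy=23 correct=7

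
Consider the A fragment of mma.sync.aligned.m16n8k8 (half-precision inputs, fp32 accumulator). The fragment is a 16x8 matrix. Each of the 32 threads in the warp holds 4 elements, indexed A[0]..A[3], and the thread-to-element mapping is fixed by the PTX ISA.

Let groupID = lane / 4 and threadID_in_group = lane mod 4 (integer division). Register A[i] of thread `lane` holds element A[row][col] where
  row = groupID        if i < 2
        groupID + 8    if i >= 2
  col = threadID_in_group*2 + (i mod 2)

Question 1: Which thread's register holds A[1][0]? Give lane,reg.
4,0

r=1->g=1,rb=0  c=0->t=0,b0=0
L=1*4+0=4  i=0*2+0=0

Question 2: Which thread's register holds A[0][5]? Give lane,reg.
2,1

r:0=>grp=0,rB=0  c:5=>tig=2,lo=1
L=0*4+2=2  i=0*2+1=1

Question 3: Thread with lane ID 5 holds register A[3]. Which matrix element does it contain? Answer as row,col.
9,3

lane 5=>5/4=1, 5 mod 4=1
i=3  r:1+8=>9  c:2·1+1=>3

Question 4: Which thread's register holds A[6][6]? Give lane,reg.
27,0

r: 6->gid=6,r8=0  c: 6->tid=3,i&1=0
L=6*4+3=27  i=0*2+0=0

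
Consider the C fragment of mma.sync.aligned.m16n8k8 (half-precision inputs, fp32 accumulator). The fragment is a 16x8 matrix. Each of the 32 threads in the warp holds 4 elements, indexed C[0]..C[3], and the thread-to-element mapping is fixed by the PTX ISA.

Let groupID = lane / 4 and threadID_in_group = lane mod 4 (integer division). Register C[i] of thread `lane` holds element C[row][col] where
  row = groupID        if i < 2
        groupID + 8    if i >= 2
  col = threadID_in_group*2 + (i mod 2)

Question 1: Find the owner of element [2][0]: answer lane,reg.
8,0

r=2⇒gr=2,Rb=0  c=0⇒th=0,odd=0
L=2*4+0=8  i=0*2+0=0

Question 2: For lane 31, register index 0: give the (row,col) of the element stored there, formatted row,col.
31: gr=7,th=3
[0] (7+0,3*2+0) = (7,6)

7,6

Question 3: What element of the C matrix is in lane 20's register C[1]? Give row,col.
5,1

L=20->g=20>>2=5, t=20&3=0
[1]->row 5+0=5  col 0·2+1=1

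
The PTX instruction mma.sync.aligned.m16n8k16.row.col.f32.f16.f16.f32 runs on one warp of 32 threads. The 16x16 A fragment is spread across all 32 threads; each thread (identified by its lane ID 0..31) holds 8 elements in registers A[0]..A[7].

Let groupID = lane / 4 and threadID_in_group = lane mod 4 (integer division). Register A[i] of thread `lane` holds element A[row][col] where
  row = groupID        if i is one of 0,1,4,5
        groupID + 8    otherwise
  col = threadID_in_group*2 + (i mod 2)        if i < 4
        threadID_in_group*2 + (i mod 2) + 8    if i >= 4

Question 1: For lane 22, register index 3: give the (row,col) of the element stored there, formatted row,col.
13,5

lane 22: g=5 (22/4), t=2 (22%4)
i=3: r=5+8=13, c=2*2+1+0=5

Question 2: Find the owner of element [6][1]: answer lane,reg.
r:6=>grp=6,rB=0  c:1=>cB=0,tig=0,lo=1
L=6*4+0=24  i=0*4+0*2+1=1

24,1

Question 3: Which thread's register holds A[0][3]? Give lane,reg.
1,1

r=0→G=0,rhi=0  c=3→chi=0,T=1,p=1
L=0*4+1=1  i=0*4+0*2+1=1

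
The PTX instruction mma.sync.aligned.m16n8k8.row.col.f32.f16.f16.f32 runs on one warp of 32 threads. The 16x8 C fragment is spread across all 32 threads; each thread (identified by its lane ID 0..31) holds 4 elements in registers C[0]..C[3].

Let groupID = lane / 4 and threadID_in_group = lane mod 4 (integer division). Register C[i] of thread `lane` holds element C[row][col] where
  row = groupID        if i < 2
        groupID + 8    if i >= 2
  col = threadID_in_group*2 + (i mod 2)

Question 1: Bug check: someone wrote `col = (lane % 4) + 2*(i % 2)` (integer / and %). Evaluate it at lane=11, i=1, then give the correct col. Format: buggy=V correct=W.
buggy=5 correct=7

`(lane % 4) + 2*(i % 2)`[11,1]=>5
lane 11: grp=2 (11/4), tig=3 (11%4)
i=1: r=2+0=2, c=3*2+1=7
col: 5 vs 7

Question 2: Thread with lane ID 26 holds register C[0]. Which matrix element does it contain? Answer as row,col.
6,4

lane 26: g=6 (26/4), t=2 (26%4)
i=0: r=6+0=6, c=2*2+0=4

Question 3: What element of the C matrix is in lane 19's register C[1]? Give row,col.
L=19->gid=19>>2=4, tid=19&3=3
[1]->row 4+0=4  col 3·2+1=7

4,7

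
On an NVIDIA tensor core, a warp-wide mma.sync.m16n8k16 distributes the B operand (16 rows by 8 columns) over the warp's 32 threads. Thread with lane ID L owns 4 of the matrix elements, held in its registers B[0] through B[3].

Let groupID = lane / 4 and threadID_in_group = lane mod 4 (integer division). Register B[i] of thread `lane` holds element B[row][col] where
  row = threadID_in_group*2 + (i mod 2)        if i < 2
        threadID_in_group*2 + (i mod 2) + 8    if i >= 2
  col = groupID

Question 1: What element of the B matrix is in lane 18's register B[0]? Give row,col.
lane 18->18/4=4, 18 mod 4=2
i=0  r:2·2+0+0->4  c:4

4,4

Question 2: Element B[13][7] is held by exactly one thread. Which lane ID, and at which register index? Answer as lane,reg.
c=7⇒gr=7  r=13⇒Rb=1,th=2,odd=1
L=7*4+2=30  i=1*2+1=3

30,3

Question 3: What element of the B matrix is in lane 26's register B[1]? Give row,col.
5,6

L=26=>grp=26>>2=6, tig=26&3=2
[1]=>row 2·2+1+0=5  col grp=6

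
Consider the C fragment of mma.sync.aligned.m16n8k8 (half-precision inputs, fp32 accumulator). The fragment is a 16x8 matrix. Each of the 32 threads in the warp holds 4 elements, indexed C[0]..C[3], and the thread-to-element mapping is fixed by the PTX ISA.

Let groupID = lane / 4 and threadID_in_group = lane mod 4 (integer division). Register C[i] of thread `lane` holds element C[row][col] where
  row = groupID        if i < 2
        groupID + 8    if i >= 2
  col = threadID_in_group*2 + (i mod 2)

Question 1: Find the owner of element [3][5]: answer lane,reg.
14,1

r=3->g=3,rb=0  c=5->t=2,b0=1
L=3*4+2=14  i=0*2+1=1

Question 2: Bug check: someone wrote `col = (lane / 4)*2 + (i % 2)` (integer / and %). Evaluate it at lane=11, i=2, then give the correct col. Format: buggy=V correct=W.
`(lane / 4)*2 + (i % 2)`[11,2]->4
11: gid=2,tid=3
[2] (2+8,3*2+0) = (10,6)
col: 4 vs 6

buggy=4 correct=6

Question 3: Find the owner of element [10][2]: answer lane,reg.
r:10=>grp=2,rB=1  c:2=>tig=1,lo=0
L=2*4+1=9  i=1*2+0=2

9,2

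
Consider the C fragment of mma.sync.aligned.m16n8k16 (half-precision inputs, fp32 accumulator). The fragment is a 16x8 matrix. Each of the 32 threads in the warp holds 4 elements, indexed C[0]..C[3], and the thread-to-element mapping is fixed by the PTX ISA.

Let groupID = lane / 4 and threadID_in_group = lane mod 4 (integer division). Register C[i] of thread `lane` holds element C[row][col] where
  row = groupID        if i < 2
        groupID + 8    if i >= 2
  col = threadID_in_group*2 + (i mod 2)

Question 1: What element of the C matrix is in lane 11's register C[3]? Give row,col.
L=11→G=11>>2=2, T=11&3=3
[3]→row 2+8=10  col 3·2+1=7

10,7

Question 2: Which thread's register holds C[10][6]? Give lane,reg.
11,2

r: 10->gid=2,r8=1  c: 6->tid=3,i&1=0
L=2*4+3=11  i=1*2+0=2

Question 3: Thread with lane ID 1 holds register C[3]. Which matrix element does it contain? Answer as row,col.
L=1→G=1>>2=0, T=1&3=1
[3]→row 0+8=8  col 1·2+1=3

8,3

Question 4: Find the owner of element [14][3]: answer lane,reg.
25,3

r: 14->gid=6,r8=1  c: 3->tid=1,i&1=1
L=6*4+1=25  i=1*2+1=3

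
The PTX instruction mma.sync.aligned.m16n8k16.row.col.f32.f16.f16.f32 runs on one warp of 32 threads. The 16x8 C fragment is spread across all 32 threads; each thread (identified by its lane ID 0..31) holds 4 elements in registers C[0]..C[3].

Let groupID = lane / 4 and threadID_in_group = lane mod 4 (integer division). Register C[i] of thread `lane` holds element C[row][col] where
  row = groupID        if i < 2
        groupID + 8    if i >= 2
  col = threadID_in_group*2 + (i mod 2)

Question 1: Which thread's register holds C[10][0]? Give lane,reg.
8,2

r: 10->gid=2,r8=1  c: 0->tid=0,i&1=0
L=2*4+0=8  i=1*2+0=2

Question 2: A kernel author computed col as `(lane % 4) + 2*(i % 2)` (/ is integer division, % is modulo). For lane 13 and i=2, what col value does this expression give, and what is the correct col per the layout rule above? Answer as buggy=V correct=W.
`(lane % 4) + 2*(i % 2)`[13,2]⇒1
13: gr=3,th=1
[2] (3+8,1*2+0) = (11,2)
col: 1 vs 2

buggy=1 correct=2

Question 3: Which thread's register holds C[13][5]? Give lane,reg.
r=13⇒gr=5,Rb=1  c=5⇒th=2,odd=1
L=5*4+2=22  i=1*2+1=3

22,3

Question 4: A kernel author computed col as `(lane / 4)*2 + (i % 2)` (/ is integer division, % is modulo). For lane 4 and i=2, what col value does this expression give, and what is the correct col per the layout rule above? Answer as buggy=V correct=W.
buggy=2 correct=0

`(lane / 4)*2 + (i % 2)`[4,2]->2
lane 4->4/4=1, 4 mod 4=0
i=2  r:1+8->9  c:2·0+0->0
col: 2 vs 0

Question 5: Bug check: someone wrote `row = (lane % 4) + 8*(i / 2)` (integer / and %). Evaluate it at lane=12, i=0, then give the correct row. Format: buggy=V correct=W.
buggy=0 correct=3

`(lane % 4) + 8*(i / 2)`[12,0]⇒0
lane 12: gr=3 (12/4), th=0 (12%4)
i=0: r=3+0=3, c=0*2+0=0
row: 0 vs 3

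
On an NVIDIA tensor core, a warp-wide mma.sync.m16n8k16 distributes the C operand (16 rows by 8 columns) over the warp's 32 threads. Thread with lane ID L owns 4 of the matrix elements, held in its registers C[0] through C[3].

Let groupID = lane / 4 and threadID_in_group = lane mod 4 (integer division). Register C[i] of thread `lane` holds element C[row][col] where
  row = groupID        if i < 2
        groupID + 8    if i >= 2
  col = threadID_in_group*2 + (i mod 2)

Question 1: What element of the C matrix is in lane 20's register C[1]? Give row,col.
20: g=5,t=0
[1] (5+0,0*2+1) = (5,1)

5,1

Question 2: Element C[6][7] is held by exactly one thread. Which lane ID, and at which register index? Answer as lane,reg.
r: 6->gid=6,r8=0  c: 7->tid=3,i&1=1
L=6*4+3=27  i=0*2+1=1

27,1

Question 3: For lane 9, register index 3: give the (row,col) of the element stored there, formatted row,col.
lane 9⇒9/4=2, 9 mod 4=1
i=3  r:2+8⇒10  c:2·1+1⇒3

10,3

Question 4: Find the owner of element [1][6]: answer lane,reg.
7,0

r:1=>grp=1,rB=0  c:6=>tig=3,lo=0
L=1*4+3=7  i=0*2+0=0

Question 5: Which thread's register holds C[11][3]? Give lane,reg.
13,3

r: 11->gid=3,r8=1  c: 3->tid=1,i&1=1
L=3*4+1=13  i=1*2+1=3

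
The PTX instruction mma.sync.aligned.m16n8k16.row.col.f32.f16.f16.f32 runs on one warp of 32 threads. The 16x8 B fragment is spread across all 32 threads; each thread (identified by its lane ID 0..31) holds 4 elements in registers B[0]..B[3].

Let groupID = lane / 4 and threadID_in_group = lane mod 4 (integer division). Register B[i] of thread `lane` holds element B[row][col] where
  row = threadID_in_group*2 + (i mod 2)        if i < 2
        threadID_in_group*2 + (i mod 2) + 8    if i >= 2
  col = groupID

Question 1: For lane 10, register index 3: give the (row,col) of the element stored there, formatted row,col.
L=10->g=10>>2=2, t=10&3=2
[3]->row 2·2+1+8=13  col g=2

13,2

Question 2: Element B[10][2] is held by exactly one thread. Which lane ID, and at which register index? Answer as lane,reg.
c:2=>grp=2  r:10=>rB=1,tig=1,lo=0
L=2*4+1=9  i=1*2+0=2

9,2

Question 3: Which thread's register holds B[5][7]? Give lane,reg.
30,1

c=7→G=7  r=5→rhi=0,T=2,p=1
L=7*4+2=30  i=0*2+1=1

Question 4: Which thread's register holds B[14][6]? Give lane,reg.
c=6⇒gr=6  r=14⇒Rb=1,th=3,odd=0
L=6*4+3=27  i=1*2+0=2

27,2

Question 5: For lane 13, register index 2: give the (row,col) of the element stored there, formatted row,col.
13: G=3,T=1
[2] (1*2+0+8,3) = (10,3)

10,3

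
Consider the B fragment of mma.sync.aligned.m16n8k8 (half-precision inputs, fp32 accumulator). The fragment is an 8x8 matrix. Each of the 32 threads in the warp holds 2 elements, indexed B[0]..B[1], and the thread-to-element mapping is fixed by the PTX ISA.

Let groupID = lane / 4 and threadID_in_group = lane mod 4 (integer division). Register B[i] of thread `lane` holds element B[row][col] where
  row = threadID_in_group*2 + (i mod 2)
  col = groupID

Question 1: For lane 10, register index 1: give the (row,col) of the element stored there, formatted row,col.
10: grp=2,tig=2
[1] (2*2+1,2) = (5,2)

5,2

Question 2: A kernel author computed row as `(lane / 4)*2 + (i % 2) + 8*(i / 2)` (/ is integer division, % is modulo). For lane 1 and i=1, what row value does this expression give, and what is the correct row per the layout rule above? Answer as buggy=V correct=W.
buggy=1 correct=3

`(lane / 4)*2 + (i % 2) + 8*(i / 2)`[1,1]⇒1
lane 1: gr=0 (1/4), th=1 (1%4)
i=1: r=1*2+1=3, c=gr=0
row: 1 vs 3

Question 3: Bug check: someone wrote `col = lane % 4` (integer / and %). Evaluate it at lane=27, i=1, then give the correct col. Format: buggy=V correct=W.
buggy=3 correct=6

`lane % 4`[27,1]⇒3
lane 27: gr=6 (27/4), th=3 (27%4)
i=1: r=3*2+1=7, c=gr=6
col: 3 vs 6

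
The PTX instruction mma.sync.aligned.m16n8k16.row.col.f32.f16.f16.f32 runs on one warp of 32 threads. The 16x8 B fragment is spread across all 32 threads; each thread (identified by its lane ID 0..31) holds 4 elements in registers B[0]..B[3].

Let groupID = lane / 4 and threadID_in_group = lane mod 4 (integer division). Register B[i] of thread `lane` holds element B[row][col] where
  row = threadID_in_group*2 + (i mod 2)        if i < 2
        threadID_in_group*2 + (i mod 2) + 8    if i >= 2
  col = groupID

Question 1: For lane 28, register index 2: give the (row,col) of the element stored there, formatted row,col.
L=28=>grp=28>>2=7, tig=28&3=0
[2]=>row 0·2+0+8=8  col grp=7

8,7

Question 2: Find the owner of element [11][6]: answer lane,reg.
c:6=>grp=6  r:11=>rB=1,tig=1,lo=1
L=6*4+1=25  i=1*2+1=3

25,3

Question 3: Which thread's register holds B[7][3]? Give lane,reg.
15,1

c=3⇒gr=3  r=7⇒Rb=0,th=3,odd=1
L=3*4+3=15  i=0*2+1=1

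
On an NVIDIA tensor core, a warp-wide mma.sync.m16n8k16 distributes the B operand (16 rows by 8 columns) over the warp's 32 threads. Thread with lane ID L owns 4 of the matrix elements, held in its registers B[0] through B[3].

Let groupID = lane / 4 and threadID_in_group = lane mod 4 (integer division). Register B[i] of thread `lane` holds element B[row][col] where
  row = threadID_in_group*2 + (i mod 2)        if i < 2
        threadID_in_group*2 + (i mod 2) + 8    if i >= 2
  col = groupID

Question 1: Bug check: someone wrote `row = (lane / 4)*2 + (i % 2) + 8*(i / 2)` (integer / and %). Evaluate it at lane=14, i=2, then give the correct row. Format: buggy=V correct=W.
buggy=14 correct=12

`(lane / 4)*2 + (i % 2) + 8*(i / 2)`[14,2]=>14
14: grp=3,tig=2
[2] (2*2+0+8,3) = (12,3)
row: 14 vs 12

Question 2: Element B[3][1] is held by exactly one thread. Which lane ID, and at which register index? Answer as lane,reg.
5,1

c=1→G=1  r=3→rhi=0,T=1,p=1
L=1*4+1=5  i=0*2+1=1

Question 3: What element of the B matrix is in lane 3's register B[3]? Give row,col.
3: grp=0,tig=3
[3] (3*2+1+8,0) = (15,0)

15,0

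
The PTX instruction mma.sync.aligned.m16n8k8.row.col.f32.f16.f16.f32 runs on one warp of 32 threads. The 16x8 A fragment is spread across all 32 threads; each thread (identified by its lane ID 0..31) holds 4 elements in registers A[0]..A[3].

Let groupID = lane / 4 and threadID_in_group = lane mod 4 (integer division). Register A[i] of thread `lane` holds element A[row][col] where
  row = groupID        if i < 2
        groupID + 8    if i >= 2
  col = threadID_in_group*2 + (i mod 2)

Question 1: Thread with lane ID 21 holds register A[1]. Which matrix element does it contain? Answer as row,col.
5,3

lane 21: g=5 (21/4), t=1 (21%4)
i=1: r=5+0=5, c=1*2+1=3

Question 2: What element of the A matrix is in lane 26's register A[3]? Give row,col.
14,5

26: g=6,t=2
[3] (6+8,2*2+1) = (14,5)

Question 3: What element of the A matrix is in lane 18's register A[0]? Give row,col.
4,4

L=18->gid=18>>2=4, tid=18&3=2
[0]->row 4+0=4  col 2·2+0=4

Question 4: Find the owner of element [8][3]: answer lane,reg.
r:8=>grp=0,rB=1  c:3=>tig=1,lo=1
L=0*4+1=1  i=1*2+1=3

1,3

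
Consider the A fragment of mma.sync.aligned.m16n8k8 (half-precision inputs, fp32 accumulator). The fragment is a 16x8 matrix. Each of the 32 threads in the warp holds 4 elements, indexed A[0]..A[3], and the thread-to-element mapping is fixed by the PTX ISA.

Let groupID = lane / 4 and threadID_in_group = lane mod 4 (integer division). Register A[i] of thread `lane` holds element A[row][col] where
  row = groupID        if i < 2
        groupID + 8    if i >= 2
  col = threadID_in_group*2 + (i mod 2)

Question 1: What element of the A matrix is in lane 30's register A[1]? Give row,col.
lane 30->30/4=7, 30 mod 4=2
i=1  r:7+0->7  c:2·2+1->5

7,5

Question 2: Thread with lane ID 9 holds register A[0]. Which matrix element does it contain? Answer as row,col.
lane 9: G=2 (9/4), T=1 (9%4)
i=0: r=2+0=2, c=1*2+0=2

2,2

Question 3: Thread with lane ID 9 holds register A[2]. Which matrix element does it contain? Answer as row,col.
9: G=2,T=1
[2] (2+8,1*2+0) = (10,2)

10,2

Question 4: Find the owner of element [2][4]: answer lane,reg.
10,0

r=2⇒gr=2,Rb=0  c=4⇒th=2,odd=0
L=2*4+2=10  i=0*2+0=0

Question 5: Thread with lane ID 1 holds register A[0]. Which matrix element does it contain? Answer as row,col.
lane 1=>1/4=0, 1 mod 4=1
i=0  r:0+0=>0  c:2·1+0=>2

0,2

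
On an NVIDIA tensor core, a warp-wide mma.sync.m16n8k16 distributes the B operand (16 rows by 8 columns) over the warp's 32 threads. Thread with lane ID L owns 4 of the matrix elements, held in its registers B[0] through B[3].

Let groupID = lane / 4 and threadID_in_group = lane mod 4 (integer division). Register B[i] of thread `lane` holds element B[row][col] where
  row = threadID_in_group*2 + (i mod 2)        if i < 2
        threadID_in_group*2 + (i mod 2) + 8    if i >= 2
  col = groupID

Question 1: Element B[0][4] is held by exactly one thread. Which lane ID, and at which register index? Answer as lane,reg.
c=4⇒gr=4  r=0⇒Rb=0,th=0,odd=0
L=4*4+0=16  i=0*2+0=0

16,0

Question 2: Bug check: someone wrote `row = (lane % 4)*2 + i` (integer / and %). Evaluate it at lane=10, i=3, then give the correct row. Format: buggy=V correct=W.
`(lane % 4)*2 + i`[10,3]->7
L=10->gid=10>>2=2, tid=10&3=2
[3]->row 2·2+1+8=13  col gid=2
row: 7 vs 13

buggy=7 correct=13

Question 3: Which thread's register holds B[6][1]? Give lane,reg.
7,0

c=1→G=1  r=6→rhi=0,T=3,p=0
L=1*4+3=7  i=0*2+0=0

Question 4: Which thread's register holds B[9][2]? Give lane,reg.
8,3

c: 2->gid=2  r: 9->r8=1,tid=0,i&1=1
L=2*4+0=8  i=1*2+1=3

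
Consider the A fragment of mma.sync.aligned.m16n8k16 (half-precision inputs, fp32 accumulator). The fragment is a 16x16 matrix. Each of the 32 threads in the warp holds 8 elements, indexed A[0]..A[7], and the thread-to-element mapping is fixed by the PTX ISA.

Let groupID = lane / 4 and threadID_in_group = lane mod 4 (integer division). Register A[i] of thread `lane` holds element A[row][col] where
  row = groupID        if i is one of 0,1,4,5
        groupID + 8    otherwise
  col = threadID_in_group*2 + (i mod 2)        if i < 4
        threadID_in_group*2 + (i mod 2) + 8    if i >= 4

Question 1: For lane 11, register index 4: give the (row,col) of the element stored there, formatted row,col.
2,14

L=11->gid=11>>2=2, tid=11&3=3
[4]->row 2+0=2  col 3·2+0+8=14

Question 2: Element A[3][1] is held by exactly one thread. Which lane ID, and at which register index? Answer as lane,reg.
12,1

r=3->g=3,rb=0  c=1->cb=0,t=0,b0=1
L=3*4+0=12  i=0*4+0*2+1=1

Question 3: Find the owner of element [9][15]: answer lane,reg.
r=9->g=1,rb=1  c=15->cb=1,t=3,b0=1
L=1*4+3=7  i=1*4+1*2+1=7

7,7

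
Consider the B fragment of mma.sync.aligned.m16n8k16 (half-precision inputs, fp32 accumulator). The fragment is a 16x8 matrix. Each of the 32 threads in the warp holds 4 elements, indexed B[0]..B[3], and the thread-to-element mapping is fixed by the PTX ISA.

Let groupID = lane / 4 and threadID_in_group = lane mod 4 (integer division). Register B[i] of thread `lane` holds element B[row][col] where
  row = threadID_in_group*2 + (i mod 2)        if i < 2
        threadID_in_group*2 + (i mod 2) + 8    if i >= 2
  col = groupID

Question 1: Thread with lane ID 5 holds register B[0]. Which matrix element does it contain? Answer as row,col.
2,1

5: gid=1,tid=1
[0] (1*2+0+0,1) = (2,1)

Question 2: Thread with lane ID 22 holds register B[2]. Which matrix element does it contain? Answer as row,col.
lane 22->22/4=5, 22 mod 4=2
i=2  r:2·2+0+8->12  c:5

12,5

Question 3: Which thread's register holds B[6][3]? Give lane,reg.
15,0

c=3->g=3  r=6->rb=0,t=3,b0=0
L=3*4+3=15  i=0*2+0=0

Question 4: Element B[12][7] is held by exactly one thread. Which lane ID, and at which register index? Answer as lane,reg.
30,2

c=7⇒gr=7  r=12⇒Rb=1,th=2,odd=0
L=7*4+2=30  i=1*2+0=2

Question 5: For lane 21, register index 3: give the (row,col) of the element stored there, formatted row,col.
lane 21: g=5 (21/4), t=1 (21%4)
i=3: r=1*2+1+8=11, c=g=5

11,5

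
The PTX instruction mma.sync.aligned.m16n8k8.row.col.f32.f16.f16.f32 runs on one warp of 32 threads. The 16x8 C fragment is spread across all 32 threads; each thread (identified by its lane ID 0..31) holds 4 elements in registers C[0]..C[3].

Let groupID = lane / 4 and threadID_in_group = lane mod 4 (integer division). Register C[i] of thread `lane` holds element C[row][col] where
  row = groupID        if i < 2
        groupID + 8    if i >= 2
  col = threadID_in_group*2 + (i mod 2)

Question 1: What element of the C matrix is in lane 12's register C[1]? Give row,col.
3,1

lane 12->12/4=3, 12 mod 4=0
i=1  r:3+0->3  c:2·0+1->1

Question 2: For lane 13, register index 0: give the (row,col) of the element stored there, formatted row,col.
3,2

lane 13: G=3 (13/4), T=1 (13%4)
i=0: r=3+0=3, c=1*2+0=2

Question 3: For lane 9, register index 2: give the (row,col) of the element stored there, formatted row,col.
10,2

L=9⇒gr=9>>2=2, th=9&3=1
[2]⇒row 2+8=10  col 1·2+0=2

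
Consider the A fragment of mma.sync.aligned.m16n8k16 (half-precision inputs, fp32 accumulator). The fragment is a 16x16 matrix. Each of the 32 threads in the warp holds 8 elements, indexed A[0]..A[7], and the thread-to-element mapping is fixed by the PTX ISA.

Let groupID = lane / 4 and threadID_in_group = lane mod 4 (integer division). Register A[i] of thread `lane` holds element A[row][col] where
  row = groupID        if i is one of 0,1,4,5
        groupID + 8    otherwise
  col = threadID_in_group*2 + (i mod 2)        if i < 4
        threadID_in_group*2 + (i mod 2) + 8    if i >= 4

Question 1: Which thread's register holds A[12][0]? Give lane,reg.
16,2

r=12⇒gr=4,Rb=1  c=0⇒Cb=0,th=0,odd=0
L=4*4+0=16  i=0*4+1*2+0=2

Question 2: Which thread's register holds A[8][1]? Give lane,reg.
0,3

r: 8->gid=0,r8=1  c: 1->c8=0,tid=0,i&1=1
L=0*4+0=0  i=0*4+1*2+1=3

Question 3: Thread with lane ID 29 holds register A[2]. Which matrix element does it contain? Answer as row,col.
lane 29: gr=7 (29/4), th=1 (29%4)
i=2: r=7+8=15, c=1*2+0+0=2

15,2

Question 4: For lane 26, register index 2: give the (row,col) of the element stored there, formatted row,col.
14,4

L=26->gid=26>>2=6, tid=26&3=2
[2]->row 6+8=14  col 2·2+0+0=4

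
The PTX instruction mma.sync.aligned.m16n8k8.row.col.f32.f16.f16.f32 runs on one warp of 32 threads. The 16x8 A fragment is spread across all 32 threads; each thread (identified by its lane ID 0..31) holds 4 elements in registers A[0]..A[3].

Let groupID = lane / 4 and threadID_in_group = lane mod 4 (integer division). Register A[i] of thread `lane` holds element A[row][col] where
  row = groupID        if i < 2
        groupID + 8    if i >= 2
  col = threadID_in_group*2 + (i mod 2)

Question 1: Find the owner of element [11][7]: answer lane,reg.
r=11→G=3,rhi=1  c=7→T=3,p=1
L=3*4+3=15  i=1*2+1=3

15,3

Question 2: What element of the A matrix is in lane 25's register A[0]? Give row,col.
6,2

25: gid=6,tid=1
[0] (6+0,1*2+0) = (6,2)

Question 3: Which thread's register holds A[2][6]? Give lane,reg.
11,0

r:2=>grp=2,rB=0  c:6=>tig=3,lo=0
L=2*4+3=11  i=0*2+0=0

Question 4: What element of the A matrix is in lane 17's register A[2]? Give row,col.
12,2

17: gr=4,th=1
[2] (4+8,1*2+0) = (12,2)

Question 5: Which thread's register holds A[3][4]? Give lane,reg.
r=3→G=3,rhi=0  c=4→T=2,p=0
L=3*4+2=14  i=0*2+0=0

14,0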